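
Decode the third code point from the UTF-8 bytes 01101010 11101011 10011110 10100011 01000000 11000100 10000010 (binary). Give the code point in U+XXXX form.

Offset 0: leading byte 0x6A = 01101010 → 1-byte char #1 = 6A.
Offset 1: leading byte 0xEB = 11101011 → 3-byte char #2 = EB 9E A3.
Offset 4: leading byte 0x40 = 01000000 → 1-byte char #3 = 40.
Leading byte 0x40 = 01000000 matches 0xxxxxxx → 1-byte sequence.
Byte 1: 0x40 = 01000000, payload 1000000 (7 bits).
Concatenate: 1000000 = 0x40 (7 bits → U+0040).

U+0040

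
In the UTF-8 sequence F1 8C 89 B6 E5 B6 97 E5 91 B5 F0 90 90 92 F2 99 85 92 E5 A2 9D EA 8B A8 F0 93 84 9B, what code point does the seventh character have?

Offset 0: leading byte 0xF1 = 11110001 → 4-byte char #1 = F1 8C 89 B6.
Offset 4: leading byte 0xE5 = 11100101 → 3-byte char #2 = E5 B6 97.
Offset 7: leading byte 0xE5 = 11100101 → 3-byte char #3 = E5 91 B5.
Offset 10: leading byte 0xF0 = 11110000 → 4-byte char #4 = F0 90 90 92.
Offset 14: leading byte 0xF2 = 11110010 → 4-byte char #5 = F2 99 85 92.
Offset 18: leading byte 0xE5 = 11100101 → 3-byte char #6 = E5 A2 9D.
Offset 21: leading byte 0xEA = 11101010 → 3-byte char #7 = EA 8B A8.
Leading byte 0xEA = 11101010 matches 1110xxxx → 3-byte sequence.
Byte 1: 0xEA = 11101010, payload 1010 (4 bits).
Byte 2: 0x8B = 10001011 (10xxxxxx ✓), payload 001011.
Byte 3: 0xA8 = 10101000 (10xxxxxx ✓), payload 101000.
Concatenate: 1010001011101000 = 0xA2E8 (16 bits → U+A2E8).

U+A2E8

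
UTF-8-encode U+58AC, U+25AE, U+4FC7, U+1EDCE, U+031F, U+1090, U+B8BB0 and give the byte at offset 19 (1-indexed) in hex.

0xF2

1-indexed offset 19 is 0-indexed offset 18.
U+58AC → 3-byte form E5 A2 AC at offsets 0–2.
U+25AE → 3-byte form E2 96 AE at offsets 3–5.
U+4FC7 → 3-byte form E4 BF 87 at offsets 6–8.
U+1EDCE → 4-byte form F0 9E B7 8E at offsets 9–12.
U+031F → 2-byte form CC 9F at offsets 13–14.
U+1090 → 3-byte form E1 82 90 at offsets 15–17.
U+B8BB0 → 4-byte form F2 B8 AE B0 at offsets 18–21.
Offset 18 falls in char 7's range; it's byte 1 of F2 B8 AE B0 = 0xF2.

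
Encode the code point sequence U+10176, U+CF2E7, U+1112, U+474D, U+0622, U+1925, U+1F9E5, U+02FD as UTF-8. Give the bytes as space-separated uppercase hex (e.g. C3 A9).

U+10176: 4-byte form → F0 90 85 B6.
U+CF2E7: 4-byte form → F3 8F 8B A7.
U+1112: 3-byte form → E1 84 92.
U+474D: 3-byte form → E4 9D 8D.
U+0622: 2-byte form → D8 A2.
U+1925: 3-byte form → E1 A4 A5.
U+1F9E5: 4-byte form → F0 9F A7 A5.
U+02FD: 2-byte form → CB BD.
Concatenated (25 bytes): F0 90 85 B6 F3 8F 8B A7 E1 84 92 E4 9D 8D D8 A2 E1 A4 A5 F0 9F A7 A5 CB BD.

F0 90 85 B6 F3 8F 8B A7 E1 84 92 E4 9D 8D D8 A2 E1 A4 A5 F0 9F A7 A5 CB BD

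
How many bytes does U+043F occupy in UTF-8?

2

U+043F = 0x43F. UTF-8 uses 1 byte below 0x80, 2 below 0x800, 3 below 0x10000, 4 up to 0x10FFFF. 0x43F is in U+0080–U+07FF → 2 bytes.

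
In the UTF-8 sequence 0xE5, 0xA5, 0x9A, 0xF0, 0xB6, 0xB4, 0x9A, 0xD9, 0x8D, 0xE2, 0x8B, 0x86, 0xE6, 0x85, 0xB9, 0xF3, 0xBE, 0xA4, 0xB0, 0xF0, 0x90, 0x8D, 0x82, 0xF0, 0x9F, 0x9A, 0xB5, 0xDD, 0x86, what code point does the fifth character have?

Offset 0: leading byte 0xE5 = 11100101 → 3-byte char #1 = E5 A5 9A.
Offset 3: leading byte 0xF0 = 11110000 → 4-byte char #2 = F0 B6 B4 9A.
Offset 7: leading byte 0xD9 = 11011001 → 2-byte char #3 = D9 8D.
Offset 9: leading byte 0xE2 = 11100010 → 3-byte char #4 = E2 8B 86.
Offset 12: leading byte 0xE6 = 11100110 → 3-byte char #5 = E6 85 B9.
Leading byte 0xE6 = 11100110 matches 1110xxxx → 3-byte sequence.
Byte 1: 0xE6 = 11100110, payload 0110 (4 bits).
Byte 2: 0x85 = 10000101 (10xxxxxx ✓), payload 000101.
Byte 3: 0xB9 = 10111001 (10xxxxxx ✓), payload 111001.
Concatenate: 0110000101111001 = 0x6179 (16 bits → U+6179).

U+6179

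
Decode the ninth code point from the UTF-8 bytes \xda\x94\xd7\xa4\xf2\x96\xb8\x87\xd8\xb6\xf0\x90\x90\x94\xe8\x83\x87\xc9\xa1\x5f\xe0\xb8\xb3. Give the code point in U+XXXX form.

Offset 0: leading byte 0xDA = 11011010 → 2-byte char #1 = DA 94.
Offset 2: leading byte 0xD7 = 11010111 → 2-byte char #2 = D7 A4.
Offset 4: leading byte 0xF2 = 11110010 → 4-byte char #3 = F2 96 B8 87.
Offset 8: leading byte 0xD8 = 11011000 → 2-byte char #4 = D8 B6.
Offset 10: leading byte 0xF0 = 11110000 → 4-byte char #5 = F0 90 90 94.
Offset 14: leading byte 0xE8 = 11101000 → 3-byte char #6 = E8 83 87.
Offset 17: leading byte 0xC9 = 11001001 → 2-byte char #7 = C9 A1.
Offset 19: leading byte 0x5F = 01011111 → 1-byte char #8 = 5F.
Offset 20: leading byte 0xE0 = 11100000 → 3-byte char #9 = E0 B8 B3.
Leading byte 0xE0 = 11100000 matches 1110xxxx → 3-byte sequence.
Byte 1: 0xE0 = 11100000, payload 0000 (4 bits).
Byte 2: 0xB8 = 10111000 (10xxxxxx ✓), payload 111000.
Byte 3: 0xB3 = 10110011 (10xxxxxx ✓), payload 110011.
Concatenate: 0000111000110011 = 0xE33 (16 bits → U+0E33).

U+0E33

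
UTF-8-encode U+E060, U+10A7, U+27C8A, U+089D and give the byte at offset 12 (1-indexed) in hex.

1-indexed offset 12 is 0-indexed offset 11.
U+E060 → 3-byte form EE 81 A0 at offsets 0–2.
U+10A7 → 3-byte form E1 82 A7 at offsets 3–5.
U+27C8A → 4-byte form F0 A7 B2 8A at offsets 6–9.
U+089D → 3-byte form E0 A2 9D at offsets 10–12.
Offset 11 falls in char 4's range; it's byte 2 of E0 A2 9D = 0xA2.

0xA2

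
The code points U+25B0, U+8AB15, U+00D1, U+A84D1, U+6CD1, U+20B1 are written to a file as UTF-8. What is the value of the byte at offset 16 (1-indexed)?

0x91

1-indexed offset 16 is 0-indexed offset 15.
U+25B0 → 3-byte form E2 96 B0 at offsets 0–2.
U+8AB15 → 4-byte form F2 8A AC 95 at offsets 3–6.
U+00D1 → 2-byte form C3 91 at offsets 7–8.
U+A84D1 → 4-byte form F2 A8 93 91 at offsets 9–12.
U+6CD1 → 3-byte form E6 B3 91 at offsets 13–15.
Offset 15 falls in char 5's range; it's byte 3 of E6 B3 91 = 0x91.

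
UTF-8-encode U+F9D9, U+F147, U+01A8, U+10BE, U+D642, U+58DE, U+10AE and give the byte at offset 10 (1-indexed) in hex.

1-indexed offset 10 is 0-indexed offset 9.
U+F9D9 → 3-byte form EF A7 99 at offsets 0–2.
U+F147 → 3-byte form EF 85 87 at offsets 3–5.
U+01A8 → 2-byte form C6 A8 at offsets 6–7.
U+10BE → 3-byte form E1 82 BE at offsets 8–10.
Offset 9 falls in char 4's range; it's byte 2 of E1 82 BE = 0x82.

0x82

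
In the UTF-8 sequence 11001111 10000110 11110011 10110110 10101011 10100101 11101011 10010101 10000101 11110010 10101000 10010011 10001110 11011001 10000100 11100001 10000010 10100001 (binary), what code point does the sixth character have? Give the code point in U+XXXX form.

U+10A1

Offset 0: leading byte 0xCF = 11001111 → 2-byte char #1 = CF 86.
Offset 2: leading byte 0xF3 = 11110011 → 4-byte char #2 = F3 B6 AB A5.
Offset 6: leading byte 0xEB = 11101011 → 3-byte char #3 = EB 95 85.
Offset 9: leading byte 0xF2 = 11110010 → 4-byte char #4 = F2 A8 93 8E.
Offset 13: leading byte 0xD9 = 11011001 → 2-byte char #5 = D9 84.
Offset 15: leading byte 0xE1 = 11100001 → 3-byte char #6 = E1 82 A1.
Leading byte 0xE1 = 11100001 matches 1110xxxx → 3-byte sequence.
Byte 1: 0xE1 = 11100001, payload 0001 (4 bits).
Byte 2: 0x82 = 10000010 (10xxxxxx ✓), payload 000010.
Byte 3: 0xA1 = 10100001 (10xxxxxx ✓), payload 100001.
Concatenate: 0001000010100001 = 0x10A1 (16 bits → U+10A1).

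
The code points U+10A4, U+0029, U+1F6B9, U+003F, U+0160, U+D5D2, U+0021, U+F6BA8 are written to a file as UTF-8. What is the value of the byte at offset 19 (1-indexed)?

1-indexed offset 19 is 0-indexed offset 18.
U+10A4 → 3-byte form E1 82 A4 at offsets 0–2.
U+0029 → 1-byte form 29 at offsets 3–3.
U+1F6B9 → 4-byte form F0 9F 9A B9 at offsets 4–7.
U+003F → 1-byte form 3F at offsets 8–8.
U+0160 → 2-byte form C5 A0 at offsets 9–10.
U+D5D2 → 3-byte form ED 97 92 at offsets 11–13.
U+0021 → 1-byte form 21 at offsets 14–14.
U+F6BA8 → 4-byte form F3 B6 AE A8 at offsets 15–18.
Offset 18 falls in char 8's range; it's byte 4 of F3 B6 AE A8 = 0xA8.

0xA8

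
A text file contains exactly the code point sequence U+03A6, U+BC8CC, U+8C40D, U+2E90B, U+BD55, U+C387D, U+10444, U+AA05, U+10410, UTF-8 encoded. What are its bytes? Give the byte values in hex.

CE A6 F2 BC A3 8C F2 8C 90 8D F0 AE A4 8B EB B5 95 F3 83 A1 BD F0 90 91 84 EA A8 85 F0 90 90 90

U+03A6: 2-byte form → CE A6.
U+BC8CC: 4-byte form → F2 BC A3 8C.
U+8C40D: 4-byte form → F2 8C 90 8D.
U+2E90B: 4-byte form → F0 AE A4 8B.
U+BD55: 3-byte form → EB B5 95.
U+C387D: 4-byte form → F3 83 A1 BD.
U+10444: 4-byte form → F0 90 91 84.
U+AA05: 3-byte form → EA A8 85.
U+10410: 4-byte form → F0 90 90 90.
Concatenated (32 bytes): CE A6 F2 BC A3 8C F2 8C 90 8D F0 AE A4 8B EB B5 95 F3 83 A1 BD F0 90 91 84 EA A8 85 F0 90 90 90.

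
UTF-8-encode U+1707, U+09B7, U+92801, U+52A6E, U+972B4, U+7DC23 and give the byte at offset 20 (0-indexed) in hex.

0xB0

U+1707 → 3-byte form E1 9C 87 at offsets 0–2.
U+09B7 → 3-byte form E0 A6 B7 at offsets 3–5.
U+92801 → 4-byte form F2 92 A0 81 at offsets 6–9.
U+52A6E → 4-byte form F1 92 A9 AE at offsets 10–13.
U+972B4 → 4-byte form F2 97 8A B4 at offsets 14–17.
U+7DC23 → 4-byte form F1 BD B0 A3 at offsets 18–21.
Offset 20 falls in char 6's range; it's byte 3 of F1 BD B0 A3 = 0xB0.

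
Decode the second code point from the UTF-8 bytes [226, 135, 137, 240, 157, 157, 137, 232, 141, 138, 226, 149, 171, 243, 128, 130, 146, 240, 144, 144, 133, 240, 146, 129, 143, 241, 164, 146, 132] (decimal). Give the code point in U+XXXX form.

Offset 0: leading byte 0xE2 = 11100010 → 3-byte char #1 = E2 87 89.
Offset 3: leading byte 0xF0 = 11110000 → 4-byte char #2 = F0 9D 9D 89.
Leading byte 0xF0 = 11110000 matches 11110xxx → 4-byte sequence.
Byte 1: 0xF0 = 11110000, payload 000 (3 bits).
Byte 2: 0x9D = 10011101 (10xxxxxx ✓), payload 011101.
Byte 3: 0x9D = 10011101 (10xxxxxx ✓), payload 011101.
Byte 4: 0x89 = 10001001 (10xxxxxx ✓), payload 001001.
Concatenate: 000011101011101001001 = 0x1D749 (21 bits → U+1D749).

U+1D749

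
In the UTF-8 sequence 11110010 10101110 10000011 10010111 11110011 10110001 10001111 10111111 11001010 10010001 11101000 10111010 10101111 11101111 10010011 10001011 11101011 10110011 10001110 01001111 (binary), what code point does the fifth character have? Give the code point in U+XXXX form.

Offset 0: leading byte 0xF2 = 11110010 → 4-byte char #1 = F2 AE 83 97.
Offset 4: leading byte 0xF3 = 11110011 → 4-byte char #2 = F3 B1 8F BF.
Offset 8: leading byte 0xCA = 11001010 → 2-byte char #3 = CA 91.
Offset 10: leading byte 0xE8 = 11101000 → 3-byte char #4 = E8 BA AF.
Offset 13: leading byte 0xEF = 11101111 → 3-byte char #5 = EF 93 8B.
Leading byte 0xEF = 11101111 matches 1110xxxx → 3-byte sequence.
Byte 1: 0xEF = 11101111, payload 1111 (4 bits).
Byte 2: 0x93 = 10010011 (10xxxxxx ✓), payload 010011.
Byte 3: 0x8B = 10001011 (10xxxxxx ✓), payload 001011.
Concatenate: 1111010011001011 = 0xF4CB (16 bits → U+F4CB).

U+F4CB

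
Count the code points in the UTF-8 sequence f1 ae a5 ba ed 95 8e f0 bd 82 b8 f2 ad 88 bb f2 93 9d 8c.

5

Byte at offset 0: 0xF1 = 11110001 → 4-byte char (#1). Advance 4.
Byte at offset 4: 0xED = 11101101 → 3-byte char (#2). Advance 3.
Byte at offset 7: 0xF0 = 11110000 → 4-byte char (#3). Advance 4.
Byte at offset 11: 0xF2 = 11110010 → 4-byte char (#4). Advance 4.
Byte at offset 15: 0xF2 = 11110010 → 4-byte char (#5). Advance 4.
Reached end at offset 19 after 5 code points.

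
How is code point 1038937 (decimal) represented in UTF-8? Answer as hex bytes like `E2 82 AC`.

U+FDA59 = 0xFDA59 = 1038937 decimal. In range U+10000–U+10FFFF → 4-byte form: 11110xxx 10xxxxxx 10xxxxxx 10xxxxxx.
Binary (21 bits): 011111101101001011001.
Split 3+6+6+6: 011 | 111101 | 101001 | 011001.
Byte 1: 11110011 = 0xF3.
Byte 2: 10111101 = 0xBD.
Byte 3: 10101001 = 0xA9.
Byte 4: 10011001 = 0x99.

F3 BD A9 99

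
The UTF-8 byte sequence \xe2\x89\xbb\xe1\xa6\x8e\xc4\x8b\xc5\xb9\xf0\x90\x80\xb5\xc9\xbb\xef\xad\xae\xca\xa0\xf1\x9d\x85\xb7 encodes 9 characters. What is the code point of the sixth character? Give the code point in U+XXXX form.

Offset 0: leading byte 0xE2 = 11100010 → 3-byte char #1 = E2 89 BB.
Offset 3: leading byte 0xE1 = 11100001 → 3-byte char #2 = E1 A6 8E.
Offset 6: leading byte 0xC4 = 11000100 → 2-byte char #3 = C4 8B.
Offset 8: leading byte 0xC5 = 11000101 → 2-byte char #4 = C5 B9.
Offset 10: leading byte 0xF0 = 11110000 → 4-byte char #5 = F0 90 80 B5.
Offset 14: leading byte 0xC9 = 11001001 → 2-byte char #6 = C9 BB.
Leading byte 0xC9 = 11001001 matches 110xxxxx → 2-byte sequence.
Byte 1: 0xC9 = 11001001, payload 01001 (5 bits).
Byte 2: 0xBB = 10111011 (10xxxxxx ✓), payload 111011.
Concatenate: 01001111011 = 0x27B (11 bits → U+027B).

U+027B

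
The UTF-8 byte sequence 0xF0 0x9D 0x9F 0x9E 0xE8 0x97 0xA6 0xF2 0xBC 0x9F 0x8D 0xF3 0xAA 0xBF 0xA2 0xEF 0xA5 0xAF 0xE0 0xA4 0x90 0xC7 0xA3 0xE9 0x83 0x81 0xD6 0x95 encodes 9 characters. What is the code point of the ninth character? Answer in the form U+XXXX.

U+0595

Offset 0: leading byte 0xF0 = 11110000 → 4-byte char #1 = F0 9D 9F 9E.
Offset 4: leading byte 0xE8 = 11101000 → 3-byte char #2 = E8 97 A6.
Offset 7: leading byte 0xF2 = 11110010 → 4-byte char #3 = F2 BC 9F 8D.
Offset 11: leading byte 0xF3 = 11110011 → 4-byte char #4 = F3 AA BF A2.
Offset 15: leading byte 0xEF = 11101111 → 3-byte char #5 = EF A5 AF.
Offset 18: leading byte 0xE0 = 11100000 → 3-byte char #6 = E0 A4 90.
Offset 21: leading byte 0xC7 = 11000111 → 2-byte char #7 = C7 A3.
Offset 23: leading byte 0xE9 = 11101001 → 3-byte char #8 = E9 83 81.
Offset 26: leading byte 0xD6 = 11010110 → 2-byte char #9 = D6 95.
Leading byte 0xD6 = 11010110 matches 110xxxxx → 2-byte sequence.
Byte 1: 0xD6 = 11010110, payload 10110 (5 bits).
Byte 2: 0x95 = 10010101 (10xxxxxx ✓), payload 010101.
Concatenate: 10110010101 = 0x595 (11 bits → U+0595).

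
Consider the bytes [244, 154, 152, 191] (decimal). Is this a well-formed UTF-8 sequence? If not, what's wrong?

Leading byte 0xF4 = 11110100 → 4-byte form.
Payload = 0x11A63F, which exceeds U+10FFFF, the maximum Unicode code point. (Leading bytes F5–FF, or F4 followed by ≥ 0x90, are invalid.)

invalid (encodes a value above U+10FFFF)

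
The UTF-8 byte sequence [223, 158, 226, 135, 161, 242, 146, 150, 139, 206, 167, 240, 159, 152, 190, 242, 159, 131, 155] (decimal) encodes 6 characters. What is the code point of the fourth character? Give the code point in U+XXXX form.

Offset 0: leading byte 0xDF = 11011111 → 2-byte char #1 = DF 9E.
Offset 2: leading byte 0xE2 = 11100010 → 3-byte char #2 = E2 87 A1.
Offset 5: leading byte 0xF2 = 11110010 → 4-byte char #3 = F2 92 96 8B.
Offset 9: leading byte 0xCE = 11001110 → 2-byte char #4 = CE A7.
Leading byte 0xCE = 11001110 matches 110xxxxx → 2-byte sequence.
Byte 1: 0xCE = 11001110, payload 01110 (5 bits).
Byte 2: 0xA7 = 10100111 (10xxxxxx ✓), payload 100111.
Concatenate: 01110100111 = 0x3A7 (11 bits → U+03A7).

U+03A7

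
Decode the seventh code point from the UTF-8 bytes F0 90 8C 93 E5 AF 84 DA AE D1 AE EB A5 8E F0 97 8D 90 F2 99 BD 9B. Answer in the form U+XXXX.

U+99F5B

Offset 0: leading byte 0xF0 = 11110000 → 4-byte char #1 = F0 90 8C 93.
Offset 4: leading byte 0xE5 = 11100101 → 3-byte char #2 = E5 AF 84.
Offset 7: leading byte 0xDA = 11011010 → 2-byte char #3 = DA AE.
Offset 9: leading byte 0xD1 = 11010001 → 2-byte char #4 = D1 AE.
Offset 11: leading byte 0xEB = 11101011 → 3-byte char #5 = EB A5 8E.
Offset 14: leading byte 0xF0 = 11110000 → 4-byte char #6 = F0 97 8D 90.
Offset 18: leading byte 0xF2 = 11110010 → 4-byte char #7 = F2 99 BD 9B.
Leading byte 0xF2 = 11110010 matches 11110xxx → 4-byte sequence.
Byte 1: 0xF2 = 11110010, payload 010 (3 bits).
Byte 2: 0x99 = 10011001 (10xxxxxx ✓), payload 011001.
Byte 3: 0xBD = 10111101 (10xxxxxx ✓), payload 111101.
Byte 4: 0x9B = 10011011 (10xxxxxx ✓), payload 011011.
Concatenate: 010011001111101011011 = 0x99F5B (21 bits → U+99F5B).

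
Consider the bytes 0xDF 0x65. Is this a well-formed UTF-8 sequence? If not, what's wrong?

invalid (non-continuation byte where continuation expected)

Leading byte 0xDF = 11011111 → 2-byte form.
Byte 2 is 0x65 = 01100101, which is not 10xxxxxx — expected a continuation byte.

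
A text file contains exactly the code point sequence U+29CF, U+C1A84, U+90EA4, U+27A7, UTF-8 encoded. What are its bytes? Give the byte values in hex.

E2 A7 8F F3 81 AA 84 F2 90 BA A4 E2 9E A7

U+29CF: 3-byte form → E2 A7 8F.
U+C1A84: 4-byte form → F3 81 AA 84.
U+90EA4: 4-byte form → F2 90 BA A4.
U+27A7: 3-byte form → E2 9E A7.
Concatenated (14 bytes): E2 A7 8F F3 81 AA 84 F2 90 BA A4 E2 9E A7.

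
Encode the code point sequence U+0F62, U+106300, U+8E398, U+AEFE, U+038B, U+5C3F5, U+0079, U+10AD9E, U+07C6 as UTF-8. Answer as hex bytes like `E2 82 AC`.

E0 BD A2 F4 86 8C 80 F2 8E 8E 98 EA BB BE CE 8B F1 9C 8F B5 79 F4 8A B6 9E DF 86

U+0F62: 3-byte form → E0 BD A2.
U+106300: 4-byte form → F4 86 8C 80.
U+8E398: 4-byte form → F2 8E 8E 98.
U+AEFE: 3-byte form → EA BB BE.
U+038B: 2-byte form → CE 8B.
U+5C3F5: 4-byte form → F1 9C 8F B5.
U+0079: 1-byte form → 79.
U+10AD9E: 4-byte form → F4 8A B6 9E.
U+07C6: 2-byte form → DF 86.
Concatenated (27 bytes): E0 BD A2 F4 86 8C 80 F2 8E 8E 98 EA BB BE CE 8B F1 9C 8F B5 79 F4 8A B6 9E DF 86.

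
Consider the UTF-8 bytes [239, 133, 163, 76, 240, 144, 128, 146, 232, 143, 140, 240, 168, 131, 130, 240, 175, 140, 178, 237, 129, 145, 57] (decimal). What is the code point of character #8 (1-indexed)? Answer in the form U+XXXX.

U+0039

Offset 0: leading byte 0xEF = 11101111 → 3-byte char #1 = EF 85 A3.
Offset 3: leading byte 0x4C = 01001100 → 1-byte char #2 = 4C.
Offset 4: leading byte 0xF0 = 11110000 → 4-byte char #3 = F0 90 80 92.
Offset 8: leading byte 0xE8 = 11101000 → 3-byte char #4 = E8 8F 8C.
Offset 11: leading byte 0xF0 = 11110000 → 4-byte char #5 = F0 A8 83 82.
Offset 15: leading byte 0xF0 = 11110000 → 4-byte char #6 = F0 AF 8C B2.
Offset 19: leading byte 0xED = 11101101 → 3-byte char #7 = ED 81 91.
Offset 22: leading byte 0x39 = 00111001 → 1-byte char #8 = 39.
Leading byte 0x39 = 00111001 matches 0xxxxxxx → 1-byte sequence.
Byte 1: 0x39 = 00111001, payload 0111001 (7 bits).
Concatenate: 0111001 = 0x39 (7 bits → U+0039).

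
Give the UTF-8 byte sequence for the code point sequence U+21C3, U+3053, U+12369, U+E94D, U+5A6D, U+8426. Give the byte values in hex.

U+21C3: 3-byte form → E2 87 83.
U+3053: 3-byte form → E3 81 93.
U+12369: 4-byte form → F0 92 8D A9.
U+E94D: 3-byte form → EE A5 8D.
U+5A6D: 3-byte form → E5 A9 AD.
U+8426: 3-byte form → E8 90 A6.
Concatenated (19 bytes): E2 87 83 E3 81 93 F0 92 8D A9 EE A5 8D E5 A9 AD E8 90 A6.

E2 87 83 E3 81 93 F0 92 8D A9 EE A5 8D E5 A9 AD E8 90 A6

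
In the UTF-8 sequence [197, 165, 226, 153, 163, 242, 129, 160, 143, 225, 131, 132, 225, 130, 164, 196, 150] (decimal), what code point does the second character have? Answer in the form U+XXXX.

Offset 0: leading byte 0xC5 = 11000101 → 2-byte char #1 = C5 A5.
Offset 2: leading byte 0xE2 = 11100010 → 3-byte char #2 = E2 99 A3.
Leading byte 0xE2 = 11100010 matches 1110xxxx → 3-byte sequence.
Byte 1: 0xE2 = 11100010, payload 0010 (4 bits).
Byte 2: 0x99 = 10011001 (10xxxxxx ✓), payload 011001.
Byte 3: 0xA3 = 10100011 (10xxxxxx ✓), payload 100011.
Concatenate: 0010011001100011 = 0x2663 (16 bits → U+2663).

U+2663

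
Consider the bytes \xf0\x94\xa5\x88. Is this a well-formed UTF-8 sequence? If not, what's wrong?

valid

Leading byte 0xF0 = 11110000 → 4-byte form.
Continuation bytes 0x94=10010100, 0xA5=10100101, 0x88=10001000 all match 10xxxxxx.
Decoded value 0x14948 is ≥ 0x10000 (shortest form) and not a surrogate.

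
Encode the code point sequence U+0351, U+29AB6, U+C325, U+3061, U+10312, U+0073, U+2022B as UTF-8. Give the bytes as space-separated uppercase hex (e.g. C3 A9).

CD 91 F0 A9 AA B6 EC 8C A5 E3 81 A1 F0 90 8C 92 73 F0 A0 88 AB

U+0351: 2-byte form → CD 91.
U+29AB6: 4-byte form → F0 A9 AA B6.
U+C325: 3-byte form → EC 8C A5.
U+3061: 3-byte form → E3 81 A1.
U+10312: 4-byte form → F0 90 8C 92.
U+0073: 1-byte form → 73.
U+2022B: 4-byte form → F0 A0 88 AB.
Concatenated (21 bytes): CD 91 F0 A9 AA B6 EC 8C A5 E3 81 A1 F0 90 8C 92 73 F0 A0 88 AB.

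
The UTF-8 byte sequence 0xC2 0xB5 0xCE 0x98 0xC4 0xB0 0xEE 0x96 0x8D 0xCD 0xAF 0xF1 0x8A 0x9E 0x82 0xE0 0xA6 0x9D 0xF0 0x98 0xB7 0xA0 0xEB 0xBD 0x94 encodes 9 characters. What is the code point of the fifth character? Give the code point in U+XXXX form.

Offset 0: leading byte 0xC2 = 11000010 → 2-byte char #1 = C2 B5.
Offset 2: leading byte 0xCE = 11001110 → 2-byte char #2 = CE 98.
Offset 4: leading byte 0xC4 = 11000100 → 2-byte char #3 = C4 B0.
Offset 6: leading byte 0xEE = 11101110 → 3-byte char #4 = EE 96 8D.
Offset 9: leading byte 0xCD = 11001101 → 2-byte char #5 = CD AF.
Leading byte 0xCD = 11001101 matches 110xxxxx → 2-byte sequence.
Byte 1: 0xCD = 11001101, payload 01101 (5 bits).
Byte 2: 0xAF = 10101111 (10xxxxxx ✓), payload 101111.
Concatenate: 01101101111 = 0x36F (11 bits → U+036F).

U+036F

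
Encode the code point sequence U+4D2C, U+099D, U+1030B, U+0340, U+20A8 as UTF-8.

U+4D2C: 3-byte form → E4 B4 AC.
U+099D: 3-byte form → E0 A6 9D.
U+1030B: 4-byte form → F0 90 8C 8B.
U+0340: 2-byte form → CD 80.
U+20A8: 3-byte form → E2 82 A8.
Concatenated (15 bytes): E4 B4 AC E0 A6 9D F0 90 8C 8B CD 80 E2 82 A8.

E4 B4 AC E0 A6 9D F0 90 8C 8B CD 80 E2 82 A8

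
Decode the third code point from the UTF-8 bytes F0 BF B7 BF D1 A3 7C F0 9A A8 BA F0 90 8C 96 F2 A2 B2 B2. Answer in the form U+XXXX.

Offset 0: leading byte 0xF0 = 11110000 → 4-byte char #1 = F0 BF B7 BF.
Offset 4: leading byte 0xD1 = 11010001 → 2-byte char #2 = D1 A3.
Offset 6: leading byte 0x7C = 01111100 → 1-byte char #3 = 7C.
Leading byte 0x7C = 01111100 matches 0xxxxxxx → 1-byte sequence.
Byte 1: 0x7C = 01111100, payload 1111100 (7 bits).
Concatenate: 1111100 = 0x7C (7 bits → U+007C).

U+007C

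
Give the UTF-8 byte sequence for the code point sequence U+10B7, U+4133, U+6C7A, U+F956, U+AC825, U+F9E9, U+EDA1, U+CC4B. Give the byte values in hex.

E1 82 B7 E4 84 B3 E6 B1 BA EF A5 96 F2 AC A0 A5 EF A7 A9 EE B6 A1 EC B1 8B

U+10B7: 3-byte form → E1 82 B7.
U+4133: 3-byte form → E4 84 B3.
U+6C7A: 3-byte form → E6 B1 BA.
U+F956: 3-byte form → EF A5 96.
U+AC825: 4-byte form → F2 AC A0 A5.
U+F9E9: 3-byte form → EF A7 A9.
U+EDA1: 3-byte form → EE B6 A1.
U+CC4B: 3-byte form → EC B1 8B.
Concatenated (25 bytes): E1 82 B7 E4 84 B3 E6 B1 BA EF A5 96 F2 AC A0 A5 EF A7 A9 EE B6 A1 EC B1 8B.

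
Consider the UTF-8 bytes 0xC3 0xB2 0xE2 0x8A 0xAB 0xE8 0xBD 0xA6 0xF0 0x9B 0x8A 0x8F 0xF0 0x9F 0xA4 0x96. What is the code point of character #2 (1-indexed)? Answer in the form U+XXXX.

Offset 0: leading byte 0xC3 = 11000011 → 2-byte char #1 = C3 B2.
Offset 2: leading byte 0xE2 = 11100010 → 3-byte char #2 = E2 8A AB.
Leading byte 0xE2 = 11100010 matches 1110xxxx → 3-byte sequence.
Byte 1: 0xE2 = 11100010, payload 0010 (4 bits).
Byte 2: 0x8A = 10001010 (10xxxxxx ✓), payload 001010.
Byte 3: 0xAB = 10101011 (10xxxxxx ✓), payload 101011.
Concatenate: 0010001010101011 = 0x22AB (16 bits → U+22AB).

U+22AB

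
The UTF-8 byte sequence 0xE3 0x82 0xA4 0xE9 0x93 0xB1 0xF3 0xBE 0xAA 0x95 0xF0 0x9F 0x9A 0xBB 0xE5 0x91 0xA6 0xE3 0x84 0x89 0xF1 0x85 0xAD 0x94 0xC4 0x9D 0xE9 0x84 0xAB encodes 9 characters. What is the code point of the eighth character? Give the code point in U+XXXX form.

Offset 0: leading byte 0xE3 = 11100011 → 3-byte char #1 = E3 82 A4.
Offset 3: leading byte 0xE9 = 11101001 → 3-byte char #2 = E9 93 B1.
Offset 6: leading byte 0xF3 = 11110011 → 4-byte char #3 = F3 BE AA 95.
Offset 10: leading byte 0xF0 = 11110000 → 4-byte char #4 = F0 9F 9A BB.
Offset 14: leading byte 0xE5 = 11100101 → 3-byte char #5 = E5 91 A6.
Offset 17: leading byte 0xE3 = 11100011 → 3-byte char #6 = E3 84 89.
Offset 20: leading byte 0xF1 = 11110001 → 4-byte char #7 = F1 85 AD 94.
Offset 24: leading byte 0xC4 = 11000100 → 2-byte char #8 = C4 9D.
Leading byte 0xC4 = 11000100 matches 110xxxxx → 2-byte sequence.
Byte 1: 0xC4 = 11000100, payload 00100 (5 bits).
Byte 2: 0x9D = 10011101 (10xxxxxx ✓), payload 011101.
Concatenate: 00100011101 = 0x11D (11 bits → U+011D).

U+011D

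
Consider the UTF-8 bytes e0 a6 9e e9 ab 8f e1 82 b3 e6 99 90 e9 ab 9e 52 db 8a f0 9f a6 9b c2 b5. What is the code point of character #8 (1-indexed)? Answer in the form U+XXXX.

Offset 0: leading byte 0xE0 = 11100000 → 3-byte char #1 = E0 A6 9E.
Offset 3: leading byte 0xE9 = 11101001 → 3-byte char #2 = E9 AB 8F.
Offset 6: leading byte 0xE1 = 11100001 → 3-byte char #3 = E1 82 B3.
Offset 9: leading byte 0xE6 = 11100110 → 3-byte char #4 = E6 99 90.
Offset 12: leading byte 0xE9 = 11101001 → 3-byte char #5 = E9 AB 9E.
Offset 15: leading byte 0x52 = 01010010 → 1-byte char #6 = 52.
Offset 16: leading byte 0xDB = 11011011 → 2-byte char #7 = DB 8A.
Offset 18: leading byte 0xF0 = 11110000 → 4-byte char #8 = F0 9F A6 9B.
Leading byte 0xF0 = 11110000 matches 11110xxx → 4-byte sequence.
Byte 1: 0xF0 = 11110000, payload 000 (3 bits).
Byte 2: 0x9F = 10011111 (10xxxxxx ✓), payload 011111.
Byte 3: 0xA6 = 10100110 (10xxxxxx ✓), payload 100110.
Byte 4: 0x9B = 10011011 (10xxxxxx ✓), payload 011011.
Concatenate: 000011111100110011011 = 0x1F99B (21 bits → U+1F99B).

U+1F99B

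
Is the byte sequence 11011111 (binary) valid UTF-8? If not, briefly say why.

invalid (sequence truncated)

Leading byte 0xDF = 11011111 → 2-byte form, but only 1 byte is present.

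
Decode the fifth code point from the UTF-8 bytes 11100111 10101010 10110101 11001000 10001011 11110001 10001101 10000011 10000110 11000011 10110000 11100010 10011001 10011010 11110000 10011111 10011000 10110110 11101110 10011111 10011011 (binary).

Offset 0: leading byte 0xE7 = 11100111 → 3-byte char #1 = E7 AA B5.
Offset 3: leading byte 0xC8 = 11001000 → 2-byte char #2 = C8 8B.
Offset 5: leading byte 0xF1 = 11110001 → 4-byte char #3 = F1 8D 83 86.
Offset 9: leading byte 0xC3 = 11000011 → 2-byte char #4 = C3 B0.
Offset 11: leading byte 0xE2 = 11100010 → 3-byte char #5 = E2 99 9A.
Leading byte 0xE2 = 11100010 matches 1110xxxx → 3-byte sequence.
Byte 1: 0xE2 = 11100010, payload 0010 (4 bits).
Byte 2: 0x99 = 10011001 (10xxxxxx ✓), payload 011001.
Byte 3: 0x9A = 10011010 (10xxxxxx ✓), payload 011010.
Concatenate: 0010011001011010 = 0x265A (16 bits → U+265A).

U+265A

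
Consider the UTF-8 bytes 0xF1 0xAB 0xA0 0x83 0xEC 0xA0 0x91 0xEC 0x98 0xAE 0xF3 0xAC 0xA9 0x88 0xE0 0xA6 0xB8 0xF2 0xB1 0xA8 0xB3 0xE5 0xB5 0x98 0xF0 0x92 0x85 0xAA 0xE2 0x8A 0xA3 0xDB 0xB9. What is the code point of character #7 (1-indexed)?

U+5D58

Offset 0: leading byte 0xF1 = 11110001 → 4-byte char #1 = F1 AB A0 83.
Offset 4: leading byte 0xEC = 11101100 → 3-byte char #2 = EC A0 91.
Offset 7: leading byte 0xEC = 11101100 → 3-byte char #3 = EC 98 AE.
Offset 10: leading byte 0xF3 = 11110011 → 4-byte char #4 = F3 AC A9 88.
Offset 14: leading byte 0xE0 = 11100000 → 3-byte char #5 = E0 A6 B8.
Offset 17: leading byte 0xF2 = 11110010 → 4-byte char #6 = F2 B1 A8 B3.
Offset 21: leading byte 0xE5 = 11100101 → 3-byte char #7 = E5 B5 98.
Leading byte 0xE5 = 11100101 matches 1110xxxx → 3-byte sequence.
Byte 1: 0xE5 = 11100101, payload 0101 (4 bits).
Byte 2: 0xB5 = 10110101 (10xxxxxx ✓), payload 110101.
Byte 3: 0x98 = 10011000 (10xxxxxx ✓), payload 011000.
Concatenate: 0101110101011000 = 0x5D58 (16 bits → U+5D58).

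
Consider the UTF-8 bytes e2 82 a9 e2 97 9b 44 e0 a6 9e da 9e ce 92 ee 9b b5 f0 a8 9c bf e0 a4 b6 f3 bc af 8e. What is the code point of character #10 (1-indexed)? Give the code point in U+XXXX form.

Offset 0: leading byte 0xE2 = 11100010 → 3-byte char #1 = E2 82 A9.
Offset 3: leading byte 0xE2 = 11100010 → 3-byte char #2 = E2 97 9B.
Offset 6: leading byte 0x44 = 01000100 → 1-byte char #3 = 44.
Offset 7: leading byte 0xE0 = 11100000 → 3-byte char #4 = E0 A6 9E.
Offset 10: leading byte 0xDA = 11011010 → 2-byte char #5 = DA 9E.
Offset 12: leading byte 0xCE = 11001110 → 2-byte char #6 = CE 92.
Offset 14: leading byte 0xEE = 11101110 → 3-byte char #7 = EE 9B B5.
Offset 17: leading byte 0xF0 = 11110000 → 4-byte char #8 = F0 A8 9C BF.
Offset 21: leading byte 0xE0 = 11100000 → 3-byte char #9 = E0 A4 B6.
Offset 24: leading byte 0xF3 = 11110011 → 4-byte char #10 = F3 BC AF 8E.
Leading byte 0xF3 = 11110011 matches 11110xxx → 4-byte sequence.
Byte 1: 0xF3 = 11110011, payload 011 (3 bits).
Byte 2: 0xBC = 10111100 (10xxxxxx ✓), payload 111100.
Byte 3: 0xAF = 10101111 (10xxxxxx ✓), payload 101111.
Byte 4: 0x8E = 10001110 (10xxxxxx ✓), payload 001110.
Concatenate: 011111100101111001110 = 0xFCBCE (21 bits → U+FCBCE).

U+FCBCE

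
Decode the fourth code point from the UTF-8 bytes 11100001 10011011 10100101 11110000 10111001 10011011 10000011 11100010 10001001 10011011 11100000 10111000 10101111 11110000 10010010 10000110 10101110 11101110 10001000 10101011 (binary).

Offset 0: leading byte 0xE1 = 11100001 → 3-byte char #1 = E1 9B A5.
Offset 3: leading byte 0xF0 = 11110000 → 4-byte char #2 = F0 B9 9B 83.
Offset 7: leading byte 0xE2 = 11100010 → 3-byte char #3 = E2 89 9B.
Offset 10: leading byte 0xE0 = 11100000 → 3-byte char #4 = E0 B8 AF.
Leading byte 0xE0 = 11100000 matches 1110xxxx → 3-byte sequence.
Byte 1: 0xE0 = 11100000, payload 0000 (4 bits).
Byte 2: 0xB8 = 10111000 (10xxxxxx ✓), payload 111000.
Byte 3: 0xAF = 10101111 (10xxxxxx ✓), payload 101111.
Concatenate: 0000111000101111 = 0xE2F (16 bits → U+0E2F).

U+0E2F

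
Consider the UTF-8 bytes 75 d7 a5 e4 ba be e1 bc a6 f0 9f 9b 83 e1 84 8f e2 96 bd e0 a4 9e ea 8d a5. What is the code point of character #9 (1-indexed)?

U+A365

Offset 0: leading byte 0x75 = 01110101 → 1-byte char #1 = 75.
Offset 1: leading byte 0xD7 = 11010111 → 2-byte char #2 = D7 A5.
Offset 3: leading byte 0xE4 = 11100100 → 3-byte char #3 = E4 BA BE.
Offset 6: leading byte 0xE1 = 11100001 → 3-byte char #4 = E1 BC A6.
Offset 9: leading byte 0xF0 = 11110000 → 4-byte char #5 = F0 9F 9B 83.
Offset 13: leading byte 0xE1 = 11100001 → 3-byte char #6 = E1 84 8F.
Offset 16: leading byte 0xE2 = 11100010 → 3-byte char #7 = E2 96 BD.
Offset 19: leading byte 0xE0 = 11100000 → 3-byte char #8 = E0 A4 9E.
Offset 22: leading byte 0xEA = 11101010 → 3-byte char #9 = EA 8D A5.
Leading byte 0xEA = 11101010 matches 1110xxxx → 3-byte sequence.
Byte 1: 0xEA = 11101010, payload 1010 (4 bits).
Byte 2: 0x8D = 10001101 (10xxxxxx ✓), payload 001101.
Byte 3: 0xA5 = 10100101 (10xxxxxx ✓), payload 100101.
Concatenate: 1010001101100101 = 0xA365 (16 bits → U+A365).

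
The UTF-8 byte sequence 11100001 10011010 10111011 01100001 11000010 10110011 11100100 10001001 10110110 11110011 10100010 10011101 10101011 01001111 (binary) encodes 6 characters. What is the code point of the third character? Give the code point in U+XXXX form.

Offset 0: leading byte 0xE1 = 11100001 → 3-byte char #1 = E1 9A BB.
Offset 3: leading byte 0x61 = 01100001 → 1-byte char #2 = 61.
Offset 4: leading byte 0xC2 = 11000010 → 2-byte char #3 = C2 B3.
Leading byte 0xC2 = 11000010 matches 110xxxxx → 2-byte sequence.
Byte 1: 0xC2 = 11000010, payload 00010 (5 bits).
Byte 2: 0xB3 = 10110011 (10xxxxxx ✓), payload 110011.
Concatenate: 00010110011 = 0xB3 (11 bits → U+00B3).

U+00B3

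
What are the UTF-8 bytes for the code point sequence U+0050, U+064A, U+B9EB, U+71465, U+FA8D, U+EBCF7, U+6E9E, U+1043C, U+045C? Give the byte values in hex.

50 D9 8A EB A7 AB F1 B1 91 A5 EF AA 8D F3 AB B3 B7 E6 BA 9E F0 90 90 BC D1 9C

U+0050: 1-byte form → 50.
U+064A: 2-byte form → D9 8A.
U+B9EB: 3-byte form → EB A7 AB.
U+71465: 4-byte form → F1 B1 91 A5.
U+FA8D: 3-byte form → EF AA 8D.
U+EBCF7: 4-byte form → F3 AB B3 B7.
U+6E9E: 3-byte form → E6 BA 9E.
U+1043C: 4-byte form → F0 90 90 BC.
U+045C: 2-byte form → D1 9C.
Concatenated (26 bytes): 50 D9 8A EB A7 AB F1 B1 91 A5 EF AA 8D F3 AB B3 B7 E6 BA 9E F0 90 90 BC D1 9C.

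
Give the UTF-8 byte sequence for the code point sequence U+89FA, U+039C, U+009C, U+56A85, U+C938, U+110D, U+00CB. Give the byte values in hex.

U+89FA: 3-byte form → E8 A7 BA.
U+039C: 2-byte form → CE 9C.
U+009C: 2-byte form → C2 9C.
U+56A85: 4-byte form → F1 96 AA 85.
U+C938: 3-byte form → EC A4 B8.
U+110D: 3-byte form → E1 84 8D.
U+00CB: 2-byte form → C3 8B.
Concatenated (19 bytes): E8 A7 BA CE 9C C2 9C F1 96 AA 85 EC A4 B8 E1 84 8D C3 8B.

E8 A7 BA CE 9C C2 9C F1 96 AA 85 EC A4 B8 E1 84 8D C3 8B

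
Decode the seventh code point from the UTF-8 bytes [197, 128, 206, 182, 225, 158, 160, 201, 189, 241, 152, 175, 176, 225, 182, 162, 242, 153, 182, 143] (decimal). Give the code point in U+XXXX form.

Offset 0: leading byte 0xC5 = 11000101 → 2-byte char #1 = C5 80.
Offset 2: leading byte 0xCE = 11001110 → 2-byte char #2 = CE B6.
Offset 4: leading byte 0xE1 = 11100001 → 3-byte char #3 = E1 9E A0.
Offset 7: leading byte 0xC9 = 11001001 → 2-byte char #4 = C9 BD.
Offset 9: leading byte 0xF1 = 11110001 → 4-byte char #5 = F1 98 AF B0.
Offset 13: leading byte 0xE1 = 11100001 → 3-byte char #6 = E1 B6 A2.
Offset 16: leading byte 0xF2 = 11110010 → 4-byte char #7 = F2 99 B6 8F.
Leading byte 0xF2 = 11110010 matches 11110xxx → 4-byte sequence.
Byte 1: 0xF2 = 11110010, payload 010 (3 bits).
Byte 2: 0x99 = 10011001 (10xxxxxx ✓), payload 011001.
Byte 3: 0xB6 = 10110110 (10xxxxxx ✓), payload 110110.
Byte 4: 0x8F = 10001111 (10xxxxxx ✓), payload 001111.
Concatenate: 010011001110110001111 = 0x99D8F (21 bits → U+99D8F).

U+99D8F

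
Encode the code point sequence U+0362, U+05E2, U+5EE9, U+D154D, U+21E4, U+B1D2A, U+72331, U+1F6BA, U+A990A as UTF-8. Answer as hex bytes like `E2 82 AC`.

CD A2 D7 A2 E5 BB A9 F3 91 95 8D E2 87 A4 F2 B1 B4 AA F1 B2 8C B1 F0 9F 9A BA F2 A9 A4 8A

U+0362: 2-byte form → CD A2.
U+05E2: 2-byte form → D7 A2.
U+5EE9: 3-byte form → E5 BB A9.
U+D154D: 4-byte form → F3 91 95 8D.
U+21E4: 3-byte form → E2 87 A4.
U+B1D2A: 4-byte form → F2 B1 B4 AA.
U+72331: 4-byte form → F1 B2 8C B1.
U+1F6BA: 4-byte form → F0 9F 9A BA.
U+A990A: 4-byte form → F2 A9 A4 8A.
Concatenated (30 bytes): CD A2 D7 A2 E5 BB A9 F3 91 95 8D E2 87 A4 F2 B1 B4 AA F1 B2 8C B1 F0 9F 9A BA F2 A9 A4 8A.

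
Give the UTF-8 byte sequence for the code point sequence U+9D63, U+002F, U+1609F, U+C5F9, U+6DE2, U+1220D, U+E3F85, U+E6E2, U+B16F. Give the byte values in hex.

U+9D63: 3-byte form → E9 B5 A3.
U+002F: 1-byte form → 2F.
U+1609F: 4-byte form → F0 96 82 9F.
U+C5F9: 3-byte form → EC 97 B9.
U+6DE2: 3-byte form → E6 B7 A2.
U+1220D: 4-byte form → F0 92 88 8D.
U+E3F85: 4-byte form → F3 A3 BE 85.
U+E6E2: 3-byte form → EE 9B A2.
U+B16F: 3-byte form → EB 85 AF.
Concatenated (28 bytes): E9 B5 A3 2F F0 96 82 9F EC 97 B9 E6 B7 A2 F0 92 88 8D F3 A3 BE 85 EE 9B A2 EB 85 AF.

E9 B5 A3 2F F0 96 82 9F EC 97 B9 E6 B7 A2 F0 92 88 8D F3 A3 BE 85 EE 9B A2 EB 85 AF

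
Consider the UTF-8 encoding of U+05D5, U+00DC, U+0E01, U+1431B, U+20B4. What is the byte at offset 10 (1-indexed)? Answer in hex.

1-indexed offset 10 is 0-indexed offset 9.
U+05D5 → 2-byte form D7 95 at offsets 0–1.
U+00DC → 2-byte form C3 9C at offsets 2–3.
U+0E01 → 3-byte form E0 B8 81 at offsets 4–6.
U+1431B → 4-byte form F0 94 8C 9B at offsets 7–10.
Offset 9 falls in char 4's range; it's byte 3 of F0 94 8C 9B = 0x8C.

0x8C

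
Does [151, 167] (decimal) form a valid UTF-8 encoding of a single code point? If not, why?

invalid (continuation byte with no leading byte)

Byte 0x97 = 10010111 has the form 10xxxxxx — a continuation byte — but there is no preceding leading byte.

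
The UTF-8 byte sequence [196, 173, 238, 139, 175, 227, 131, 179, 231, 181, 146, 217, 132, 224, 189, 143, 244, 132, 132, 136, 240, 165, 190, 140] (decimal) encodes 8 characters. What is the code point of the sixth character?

Offset 0: leading byte 0xC4 = 11000100 → 2-byte char #1 = C4 AD.
Offset 2: leading byte 0xEE = 11101110 → 3-byte char #2 = EE 8B AF.
Offset 5: leading byte 0xE3 = 11100011 → 3-byte char #3 = E3 83 B3.
Offset 8: leading byte 0xE7 = 11100111 → 3-byte char #4 = E7 B5 92.
Offset 11: leading byte 0xD9 = 11011001 → 2-byte char #5 = D9 84.
Offset 13: leading byte 0xE0 = 11100000 → 3-byte char #6 = E0 BD 8F.
Leading byte 0xE0 = 11100000 matches 1110xxxx → 3-byte sequence.
Byte 1: 0xE0 = 11100000, payload 0000 (4 bits).
Byte 2: 0xBD = 10111101 (10xxxxxx ✓), payload 111101.
Byte 3: 0x8F = 10001111 (10xxxxxx ✓), payload 001111.
Concatenate: 0000111101001111 = 0xF4F (16 bits → U+0F4F).

U+0F4F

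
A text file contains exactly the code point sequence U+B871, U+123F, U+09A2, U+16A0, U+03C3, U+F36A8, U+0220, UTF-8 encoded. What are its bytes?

U+B871: 3-byte form → EB A1 B1.
U+123F: 3-byte form → E1 88 BF.
U+09A2: 3-byte form → E0 A6 A2.
U+16A0: 3-byte form → E1 9A A0.
U+03C3: 2-byte form → CF 83.
U+F36A8: 4-byte form → F3 B3 9A A8.
U+0220: 2-byte form → C8 A0.
Concatenated (20 bytes): EB A1 B1 E1 88 BF E0 A6 A2 E1 9A A0 CF 83 F3 B3 9A A8 C8 A0.

EB A1 B1 E1 88 BF E0 A6 A2 E1 9A A0 CF 83 F3 B3 9A A8 C8 A0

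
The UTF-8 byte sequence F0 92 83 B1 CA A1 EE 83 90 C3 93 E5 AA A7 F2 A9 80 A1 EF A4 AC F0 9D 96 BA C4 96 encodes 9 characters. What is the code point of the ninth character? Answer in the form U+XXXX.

U+0116

Offset 0: leading byte 0xF0 = 11110000 → 4-byte char #1 = F0 92 83 B1.
Offset 4: leading byte 0xCA = 11001010 → 2-byte char #2 = CA A1.
Offset 6: leading byte 0xEE = 11101110 → 3-byte char #3 = EE 83 90.
Offset 9: leading byte 0xC3 = 11000011 → 2-byte char #4 = C3 93.
Offset 11: leading byte 0xE5 = 11100101 → 3-byte char #5 = E5 AA A7.
Offset 14: leading byte 0xF2 = 11110010 → 4-byte char #6 = F2 A9 80 A1.
Offset 18: leading byte 0xEF = 11101111 → 3-byte char #7 = EF A4 AC.
Offset 21: leading byte 0xF0 = 11110000 → 4-byte char #8 = F0 9D 96 BA.
Offset 25: leading byte 0xC4 = 11000100 → 2-byte char #9 = C4 96.
Leading byte 0xC4 = 11000100 matches 110xxxxx → 2-byte sequence.
Byte 1: 0xC4 = 11000100, payload 00100 (5 bits).
Byte 2: 0x96 = 10010110 (10xxxxxx ✓), payload 010110.
Concatenate: 00100010110 = 0x116 (11 bits → U+0116).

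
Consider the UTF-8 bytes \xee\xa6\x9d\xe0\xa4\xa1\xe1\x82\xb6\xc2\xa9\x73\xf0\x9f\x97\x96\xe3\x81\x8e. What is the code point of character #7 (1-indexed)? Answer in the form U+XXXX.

Offset 0: leading byte 0xEE = 11101110 → 3-byte char #1 = EE A6 9D.
Offset 3: leading byte 0xE0 = 11100000 → 3-byte char #2 = E0 A4 A1.
Offset 6: leading byte 0xE1 = 11100001 → 3-byte char #3 = E1 82 B6.
Offset 9: leading byte 0xC2 = 11000010 → 2-byte char #4 = C2 A9.
Offset 11: leading byte 0x73 = 01110011 → 1-byte char #5 = 73.
Offset 12: leading byte 0xF0 = 11110000 → 4-byte char #6 = F0 9F 97 96.
Offset 16: leading byte 0xE3 = 11100011 → 3-byte char #7 = E3 81 8E.
Leading byte 0xE3 = 11100011 matches 1110xxxx → 3-byte sequence.
Byte 1: 0xE3 = 11100011, payload 0011 (4 bits).
Byte 2: 0x81 = 10000001 (10xxxxxx ✓), payload 000001.
Byte 3: 0x8E = 10001110 (10xxxxxx ✓), payload 001110.
Concatenate: 0011000001001110 = 0x304E (16 bits → U+304E).

U+304E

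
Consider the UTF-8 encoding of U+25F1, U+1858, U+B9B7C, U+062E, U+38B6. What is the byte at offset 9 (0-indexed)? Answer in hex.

0xBC

U+25F1 → 3-byte form E2 97 B1 at offsets 0–2.
U+1858 → 3-byte form E1 A1 98 at offsets 3–5.
U+B9B7C → 4-byte form F2 B9 AD BC at offsets 6–9.
Offset 9 falls in char 3's range; it's byte 4 of F2 B9 AD BC = 0xBC.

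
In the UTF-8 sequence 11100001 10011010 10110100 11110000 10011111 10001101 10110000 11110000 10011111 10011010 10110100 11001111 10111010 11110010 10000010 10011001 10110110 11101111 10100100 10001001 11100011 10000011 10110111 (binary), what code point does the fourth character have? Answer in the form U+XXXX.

Offset 0: leading byte 0xE1 = 11100001 → 3-byte char #1 = E1 9A B4.
Offset 3: leading byte 0xF0 = 11110000 → 4-byte char #2 = F0 9F 8D B0.
Offset 7: leading byte 0xF0 = 11110000 → 4-byte char #3 = F0 9F 9A B4.
Offset 11: leading byte 0xCF = 11001111 → 2-byte char #4 = CF BA.
Leading byte 0xCF = 11001111 matches 110xxxxx → 2-byte sequence.
Byte 1: 0xCF = 11001111, payload 01111 (5 bits).
Byte 2: 0xBA = 10111010 (10xxxxxx ✓), payload 111010.
Concatenate: 01111111010 = 0x3FA (11 bits → U+03FA).

U+03FA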